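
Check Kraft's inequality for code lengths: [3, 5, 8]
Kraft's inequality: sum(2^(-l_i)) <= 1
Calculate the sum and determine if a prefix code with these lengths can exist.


Sum = 2^(-3) + 2^(-5) + 2^(-8)
    = 0.125 + 0.03125 + 0.00390625
    = 41/256 = 0.16015625
Since 0.16015625 <= 1, Kraft's inequality IS satisfied.
A prefix code with these lengths CAN exist.

Kraft sum = 0.16015625. Satisfied.


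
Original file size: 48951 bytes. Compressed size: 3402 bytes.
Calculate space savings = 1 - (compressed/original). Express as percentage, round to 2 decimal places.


ratio = compressed/original = 3402/48951 = 0.069498
savings = 1 - ratio = 1 - 0.069498 = 0.930502
as a percentage: 0.930502 * 100 = 93.05%

Space savings = 1 - 3402/48951 = 93.05%


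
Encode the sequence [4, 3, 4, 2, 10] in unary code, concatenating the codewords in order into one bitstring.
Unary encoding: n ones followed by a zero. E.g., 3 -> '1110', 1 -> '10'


Encode each number as n ones followed by a terminating 0:
  4 -> 11110 (5 bits)
  3 -> 1110 (4 bits)
  4 -> 11110 (5 bits)
  2 -> 110 (3 bits)
  10 -> 11111111110 (11 bits)
Total length = 5 + 4 + 5 + 3 + 11 = 28 bits.

Unary([4, 3, 4, 2, 10]) = 1111011101111011011111111110 (28 bits)


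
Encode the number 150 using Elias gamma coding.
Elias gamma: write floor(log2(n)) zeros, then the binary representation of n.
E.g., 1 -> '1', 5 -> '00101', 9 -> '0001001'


num_bits = floor(log2(150)) + 1 = 8
leading_zeros = num_bits - 1 = 7
binary(150) = 10010110

Elias gamma(150) = '0000000' + '10010110' = 000000010010110 (15 bits)


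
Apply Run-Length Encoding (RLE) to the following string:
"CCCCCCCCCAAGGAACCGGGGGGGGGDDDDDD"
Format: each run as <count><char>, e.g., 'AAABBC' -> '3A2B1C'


Scanning runs left to right:
  i=0: run of 'C' x 9 -> '9C'
  i=9: run of 'A' x 2 -> '2A'
  i=11: run of 'G' x 2 -> '2G'
  i=13: run of 'A' x 2 -> '2A'
  i=15: run of 'C' x 2 -> '2C'
  i=17: run of 'G' x 9 -> '9G'
  i=26: run of 'D' x 6 -> '6D'

RLE = 9C2A2G2A2C9G6D


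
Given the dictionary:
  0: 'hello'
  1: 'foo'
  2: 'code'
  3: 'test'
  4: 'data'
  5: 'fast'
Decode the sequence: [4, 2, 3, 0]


Look up each index in the dictionary:
  4 -> 'data'
  2 -> 'code'
  3 -> 'test'
  0 -> 'hello'

Decoded: "data code test hello"


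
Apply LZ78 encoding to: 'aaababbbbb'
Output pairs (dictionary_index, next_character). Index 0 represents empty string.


LZ78 encoding steps:
Dictionary: {0: ''}
Step 1: w='' (idx 0), next='a' -> output (0, 'a'), add 'a' as idx 1
Step 2: w='a' (idx 1), next='a' -> output (1, 'a'), add 'aa' as idx 2
Step 3: w='' (idx 0), next='b' -> output (0, 'b'), add 'b' as idx 3
Step 4: w='a' (idx 1), next='b' -> output (1, 'b'), add 'ab' as idx 4
Step 5: w='b' (idx 3), next='b' -> output (3, 'b'), add 'bb' as idx 5
Step 6: w='bb' (idx 5), end of input -> output (5, '')


Encoded: [(0, 'a'), (1, 'a'), (0, 'b'), (1, 'b'), (3, 'b'), (5, '')]


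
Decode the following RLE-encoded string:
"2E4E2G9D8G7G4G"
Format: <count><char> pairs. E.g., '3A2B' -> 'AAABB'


Expanding each <count><char> pair:
  2E -> 'EE'
  4E -> 'EEEE'
  2G -> 'GG'
  9D -> 'DDDDDDDDD'
  8G -> 'GGGGGGGG'
  7G -> 'GGGGGGG'
  4G -> 'GGGG'

Decoded = EEEEEEGGDDDDDDDDDGGGGGGGGGGGGGGGGGGG


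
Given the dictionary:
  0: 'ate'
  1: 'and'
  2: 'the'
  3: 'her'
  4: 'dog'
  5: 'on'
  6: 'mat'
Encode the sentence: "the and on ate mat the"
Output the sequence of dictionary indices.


Look up each word in the dictionary:
  'the' -> 2
  'and' -> 1
  'on' -> 5
  'ate' -> 0
  'mat' -> 6
  'the' -> 2

Encoded: [2, 1, 5, 0, 6, 2]


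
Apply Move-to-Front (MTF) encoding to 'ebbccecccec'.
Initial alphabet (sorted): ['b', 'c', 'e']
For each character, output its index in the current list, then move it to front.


MTF encoding:
'e': index 2 in ['b', 'c', 'e'] -> ['e', 'b', 'c']
'b': index 1 in ['e', 'b', 'c'] -> ['b', 'e', 'c']
'b': index 0 in ['b', 'e', 'c'] -> ['b', 'e', 'c']
'c': index 2 in ['b', 'e', 'c'] -> ['c', 'b', 'e']
'c': index 0 in ['c', 'b', 'e'] -> ['c', 'b', 'e']
'e': index 2 in ['c', 'b', 'e'] -> ['e', 'c', 'b']
'c': index 1 in ['e', 'c', 'b'] -> ['c', 'e', 'b']
'c': index 0 in ['c', 'e', 'b'] -> ['c', 'e', 'b']
'c': index 0 in ['c', 'e', 'b'] -> ['c', 'e', 'b']
'e': index 1 in ['c', 'e', 'b'] -> ['e', 'c', 'b']
'c': index 1 in ['e', 'c', 'b'] -> ['c', 'e', 'b']


Output: [2, 1, 0, 2, 0, 2, 1, 0, 0, 1, 1]


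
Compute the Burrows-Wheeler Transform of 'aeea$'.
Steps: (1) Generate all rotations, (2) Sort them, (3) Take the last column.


Rotations (sorted):
  0: $aeea -> last char: a
  1: a$aee -> last char: e
  2: aeea$ -> last char: $
  3: ea$ae -> last char: e
  4: eea$a -> last char: a


BWT = ae$ea


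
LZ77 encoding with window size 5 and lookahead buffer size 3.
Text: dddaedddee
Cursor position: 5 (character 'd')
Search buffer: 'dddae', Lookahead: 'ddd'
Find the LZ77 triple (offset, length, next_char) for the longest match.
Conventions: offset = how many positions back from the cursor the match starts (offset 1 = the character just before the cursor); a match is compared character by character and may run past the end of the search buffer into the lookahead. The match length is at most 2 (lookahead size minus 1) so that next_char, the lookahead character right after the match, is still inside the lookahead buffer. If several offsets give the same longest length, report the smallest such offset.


Try each offset into the search buffer:
  offset=1 (pos 4, char 'e'): match length 0
  offset=2 (pos 3, char 'a'): match length 0
  offset=3 (pos 2, char 'd'): match length 1
  offset=4 (pos 1, char 'd'): match length 2
  offset=5 (pos 0, char 'd'): match length 2
Longest match has length 2, found at offsets 4, 5; take the smallest, offset 4.
next_char = character at position 5 + 2 = 7 -> 'd'

Best match: offset=4, length=2 (matching 'dd' starting at position 1)
LZ77 triple: (4, 2, 'd')


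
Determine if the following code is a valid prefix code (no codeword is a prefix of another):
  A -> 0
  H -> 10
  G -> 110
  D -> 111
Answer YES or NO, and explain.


Checking each pair (does one codeword prefix another?):
  A='0' vs H='10': no prefix
  A='0' vs G='110': no prefix
  A='0' vs D='111': no prefix
  H='10' vs A='0': no prefix
  H='10' vs G='110': no prefix
  H='10' vs D='111': no prefix
  G='110' vs A='0': no prefix
  G='110' vs H='10': no prefix
  G='110' vs D='111': no prefix
  D='111' vs A='0': no prefix
  D='111' vs H='10': no prefix
  D='111' vs G='110': no prefix
No violation found over all pairs.

YES -- this is a valid prefix code. No codeword is a prefix of any other codeword.


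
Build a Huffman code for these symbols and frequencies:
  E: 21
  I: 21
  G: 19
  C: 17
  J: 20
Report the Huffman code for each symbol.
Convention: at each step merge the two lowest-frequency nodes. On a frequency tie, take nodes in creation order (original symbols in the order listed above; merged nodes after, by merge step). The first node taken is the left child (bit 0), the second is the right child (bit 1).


Huffman tree construction:
Step 1: Merge C(17) + G(19) = 36
Step 2: Merge J(20) + E(21) = 41
Step 3: Merge I(21) + (C+G)(36) = 57
Step 4: Merge (J+E)(41) + (I+(C+G))(57) = 98
Read each symbol's code off the tree from the root (left child = 0, right child = 1).

Codes:
  E: 01 (length 2)
  I: 10 (length 2)
  G: 111 (length 3)
  C: 110 (length 3)
  J: 00 (length 2)
Average code length: 232/98 = 2.3673 bits/symbol


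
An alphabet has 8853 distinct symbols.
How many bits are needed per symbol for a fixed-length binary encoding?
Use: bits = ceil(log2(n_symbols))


log2(8853) = 13.112
Bracket: 2^13 = 8192 < 8853 <= 2^14 = 16384
So ceil(log2(8853)) = 14

bits = ceil(log2(8853)) = ceil(13.112) = 14 bits


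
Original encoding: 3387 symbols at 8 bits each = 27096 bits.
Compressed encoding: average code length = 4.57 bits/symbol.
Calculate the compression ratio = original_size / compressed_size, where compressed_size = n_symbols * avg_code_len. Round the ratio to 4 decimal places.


original_size = n_symbols * orig_bits = 3387 * 8 = 27096 bits
compressed_size = n_symbols * avg_code_len = 3387 * 4.57 = 15478.59 bits
ratio = original_size / compressed_size = 27096 / 15478.59 = 1.7505

Compression ratio = 1.7505


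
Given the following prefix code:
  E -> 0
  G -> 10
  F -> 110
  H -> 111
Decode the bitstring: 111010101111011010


Decoding step by step:
Bits 111 -> H
Bits 0 -> E
Bits 10 -> G
Bits 10 -> G
Bits 111 -> H
Bits 10 -> G
Bits 110 -> F
Bits 10 -> G


Decoded message: HEGGHGFG


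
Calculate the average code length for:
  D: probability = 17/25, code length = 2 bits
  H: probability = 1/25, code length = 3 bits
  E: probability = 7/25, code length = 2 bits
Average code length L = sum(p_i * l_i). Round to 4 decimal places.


Weighted contributions p_i * l_i:
  D: (17/25) * 2 = 34/25
  H: (1/25) * 3 = 3/25
  E: (7/25) * 2 = 14/25
Sum = (34 + 3 + 14)/25 = 51/25

L = 51/25 = 2.0400 bits/symbol


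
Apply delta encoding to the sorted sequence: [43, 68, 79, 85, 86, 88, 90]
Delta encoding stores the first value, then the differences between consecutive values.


First value: 43
Deltas:
  68 - 43 = 25
  79 - 68 = 11
  85 - 79 = 6
  86 - 85 = 1
  88 - 86 = 2
  90 - 88 = 2


Delta encoded: [43, 25, 11, 6, 1, 2, 2]


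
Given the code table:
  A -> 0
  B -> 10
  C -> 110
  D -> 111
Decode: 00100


Decoding:
0 -> A
0 -> A
10 -> B
0 -> A


Result: AABA


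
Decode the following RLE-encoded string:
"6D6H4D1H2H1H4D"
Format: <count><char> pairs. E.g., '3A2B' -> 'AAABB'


Expanding each <count><char> pair:
  6D -> 'DDDDDD'
  6H -> 'HHHHHH'
  4D -> 'DDDD'
  1H -> 'H'
  2H -> 'HH'
  1H -> 'H'
  4D -> 'DDDD'

Decoded = DDDDDDHHHHHHDDDDHHHHDDDD


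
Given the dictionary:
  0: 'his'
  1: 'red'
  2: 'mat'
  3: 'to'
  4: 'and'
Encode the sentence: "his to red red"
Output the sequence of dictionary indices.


Look up each word in the dictionary:
  'his' -> 0
  'to' -> 3
  'red' -> 1
  'red' -> 1

Encoded: [0, 3, 1, 1]


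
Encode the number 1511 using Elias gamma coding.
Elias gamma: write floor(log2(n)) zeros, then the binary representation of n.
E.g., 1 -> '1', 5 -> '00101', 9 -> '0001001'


num_bits = floor(log2(1511)) + 1 = 11
leading_zeros = num_bits - 1 = 10
binary(1511) = 10111100111

Elias gamma(1511) = '0000000000' + '10111100111' = 000000000010111100111 (21 bits)


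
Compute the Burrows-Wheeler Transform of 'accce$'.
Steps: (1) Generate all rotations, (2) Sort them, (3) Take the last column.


Rotations (sorted):
  0: $accce -> last char: e
  1: accce$ -> last char: $
  2: ccce$a -> last char: a
  3: cce$ac -> last char: c
  4: ce$acc -> last char: c
  5: e$accc -> last char: c


BWT = e$accc


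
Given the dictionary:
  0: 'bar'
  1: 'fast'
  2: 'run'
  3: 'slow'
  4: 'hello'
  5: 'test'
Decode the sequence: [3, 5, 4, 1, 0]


Look up each index in the dictionary:
  3 -> 'slow'
  5 -> 'test'
  4 -> 'hello'
  1 -> 'fast'
  0 -> 'bar'

Decoded: "slow test hello fast bar"


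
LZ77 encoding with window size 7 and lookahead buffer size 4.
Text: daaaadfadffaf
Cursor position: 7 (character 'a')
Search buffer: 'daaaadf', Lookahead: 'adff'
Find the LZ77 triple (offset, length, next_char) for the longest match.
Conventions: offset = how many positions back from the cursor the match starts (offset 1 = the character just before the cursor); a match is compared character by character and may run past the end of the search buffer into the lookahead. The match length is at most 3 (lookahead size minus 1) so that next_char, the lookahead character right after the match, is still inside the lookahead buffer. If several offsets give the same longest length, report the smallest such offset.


Try each offset into the search buffer:
  offset=1 (pos 6, char 'f'): match length 0
  offset=2 (pos 5, char 'd'): match length 0
  offset=3 (pos 4, char 'a'): match length 3
  offset=4 (pos 3, char 'a'): match length 1
  offset=5 (pos 2, char 'a'): match length 1
  offset=6 (pos 1, char 'a'): match length 1
  offset=7 (pos 0, char 'd'): match length 0
Longest match has length 3 at offset 3.
next_char = character at position 7 + 3 = 10 -> 'f'

Best match: offset=3, length=3 (matching 'adf' starting at position 4)
LZ77 triple: (3, 3, 'f')


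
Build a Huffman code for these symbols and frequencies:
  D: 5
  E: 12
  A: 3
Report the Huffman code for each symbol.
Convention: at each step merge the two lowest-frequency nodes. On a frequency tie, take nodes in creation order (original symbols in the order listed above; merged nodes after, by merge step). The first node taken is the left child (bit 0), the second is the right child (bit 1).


Huffman tree construction:
Step 1: Merge A(3) + D(5) = 8
Step 2: Merge (A+D)(8) + E(12) = 20
Read each symbol's code off the tree from the root (left child = 0, right child = 1).

Codes:
  D: 01 (length 2)
  E: 1 (length 1)
  A: 00 (length 2)
Average code length: 28/20 = 1.4000 bits/symbol


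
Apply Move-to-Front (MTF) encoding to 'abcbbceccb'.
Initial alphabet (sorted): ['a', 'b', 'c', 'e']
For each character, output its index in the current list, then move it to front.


MTF encoding:
'a': index 0 in ['a', 'b', 'c', 'e'] -> ['a', 'b', 'c', 'e']
'b': index 1 in ['a', 'b', 'c', 'e'] -> ['b', 'a', 'c', 'e']
'c': index 2 in ['b', 'a', 'c', 'e'] -> ['c', 'b', 'a', 'e']
'b': index 1 in ['c', 'b', 'a', 'e'] -> ['b', 'c', 'a', 'e']
'b': index 0 in ['b', 'c', 'a', 'e'] -> ['b', 'c', 'a', 'e']
'c': index 1 in ['b', 'c', 'a', 'e'] -> ['c', 'b', 'a', 'e']
'e': index 3 in ['c', 'b', 'a', 'e'] -> ['e', 'c', 'b', 'a']
'c': index 1 in ['e', 'c', 'b', 'a'] -> ['c', 'e', 'b', 'a']
'c': index 0 in ['c', 'e', 'b', 'a'] -> ['c', 'e', 'b', 'a']
'b': index 2 in ['c', 'e', 'b', 'a'] -> ['b', 'c', 'e', 'a']


Output: [0, 1, 2, 1, 0, 1, 3, 1, 0, 2]


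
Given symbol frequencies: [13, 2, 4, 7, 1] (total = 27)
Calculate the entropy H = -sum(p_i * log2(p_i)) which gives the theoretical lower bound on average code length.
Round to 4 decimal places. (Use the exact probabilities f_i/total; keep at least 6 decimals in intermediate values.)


Per-symbol terms -p_i * log2(p_i) with p_i = f_i/27:
  p = 13/27 = 0.481481: log2(p) = -1.054448, -p*log2(p) = 0.507697
  p = 2/27 = 0.074074: log2(p) = -3.754888, -p*log2(p) = 0.278140
  p = 4/27 = 0.148148: log2(p) = -2.754888, -p*log2(p) = 0.408131
  p = 7/27 = 0.259259: log2(p) = -1.947533, -p*log2(p) = 0.504916
  p = 1/27 = 0.037037: log2(p) = -4.754888, -p*log2(p) = 0.176107
H = 0.507697 + 0.278140 + 0.408131 + 0.504916 + 0.176107 = 1.874991

H = 1.875 bits/symbol


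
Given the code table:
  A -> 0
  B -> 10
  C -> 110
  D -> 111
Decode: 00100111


Decoding:
0 -> A
0 -> A
10 -> B
0 -> A
111 -> D


Result: AABAD


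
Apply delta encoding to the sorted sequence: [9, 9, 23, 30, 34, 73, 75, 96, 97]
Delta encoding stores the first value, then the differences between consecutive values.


First value: 9
Deltas:
  9 - 9 = 0
  23 - 9 = 14
  30 - 23 = 7
  34 - 30 = 4
  73 - 34 = 39
  75 - 73 = 2
  96 - 75 = 21
  97 - 96 = 1


Delta encoded: [9, 0, 14, 7, 4, 39, 2, 21, 1]


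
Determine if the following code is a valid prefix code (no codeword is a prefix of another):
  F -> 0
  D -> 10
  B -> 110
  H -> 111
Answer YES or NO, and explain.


Checking each pair (does one codeword prefix another?):
  F='0' vs D='10': no prefix
  F='0' vs B='110': no prefix
  F='0' vs H='111': no prefix
  D='10' vs F='0': no prefix
  D='10' vs B='110': no prefix
  D='10' vs H='111': no prefix
  B='110' vs F='0': no prefix
  B='110' vs D='10': no prefix
  B='110' vs H='111': no prefix
  H='111' vs F='0': no prefix
  H='111' vs D='10': no prefix
  H='111' vs B='110': no prefix
No violation found over all pairs.

YES -- this is a valid prefix code. No codeword is a prefix of any other codeword.


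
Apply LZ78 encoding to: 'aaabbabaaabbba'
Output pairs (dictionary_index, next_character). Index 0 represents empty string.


LZ78 encoding steps:
Dictionary: {0: ''}
Step 1: w='' (idx 0), next='a' -> output (0, 'a'), add 'a' as idx 1
Step 2: w='a' (idx 1), next='a' -> output (1, 'a'), add 'aa' as idx 2
Step 3: w='' (idx 0), next='b' -> output (0, 'b'), add 'b' as idx 3
Step 4: w='b' (idx 3), next='a' -> output (3, 'a'), add 'ba' as idx 4
Step 5: w='ba' (idx 4), next='a' -> output (4, 'a'), add 'baa' as idx 5
Step 6: w='a' (idx 1), next='b' -> output (1, 'b'), add 'ab' as idx 6
Step 7: w='b' (idx 3), next='b' -> output (3, 'b'), add 'bb' as idx 7
Step 8: w='a' (idx 1), end of input -> output (1, '')


Encoded: [(0, 'a'), (1, 'a'), (0, 'b'), (3, 'a'), (4, 'a'), (1, 'b'), (3, 'b'), (1, '')]


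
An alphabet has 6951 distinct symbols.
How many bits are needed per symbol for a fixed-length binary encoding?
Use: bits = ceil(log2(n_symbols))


log2(6951) = 12.763
Bracket: 2^12 = 4096 < 6951 <= 2^13 = 8192
So ceil(log2(6951)) = 13

bits = ceil(log2(6951)) = ceil(12.763) = 13 bits


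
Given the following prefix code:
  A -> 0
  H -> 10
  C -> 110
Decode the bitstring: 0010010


Decoding step by step:
Bits 0 -> A
Bits 0 -> A
Bits 10 -> H
Bits 0 -> A
Bits 10 -> H


Decoded message: AAHAH


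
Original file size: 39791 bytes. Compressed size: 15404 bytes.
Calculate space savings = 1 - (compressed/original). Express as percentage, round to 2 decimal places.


ratio = compressed/original = 15404/39791 = 0.387123
savings = 1 - ratio = 1 - 0.387123 = 0.612877
as a percentage: 0.612877 * 100 = 61.29%

Space savings = 1 - 15404/39791 = 61.29%


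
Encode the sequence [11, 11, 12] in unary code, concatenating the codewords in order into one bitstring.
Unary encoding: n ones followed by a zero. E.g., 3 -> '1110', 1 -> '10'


Encode each number as n ones followed by a terminating 0:
  11 -> 111111111110 (12 bits)
  11 -> 111111111110 (12 bits)
  12 -> 1111111111110 (13 bits)
Total length = 12 + 12 + 13 = 37 bits.

Unary([11, 11, 12]) = 1111111111101111111111101111111111110 (37 bits)


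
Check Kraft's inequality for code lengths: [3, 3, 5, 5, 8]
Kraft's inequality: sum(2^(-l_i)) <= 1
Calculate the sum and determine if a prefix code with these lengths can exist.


Sum = 2^(-3) + 2^(-3) + 2^(-5) + 2^(-5) + 2^(-8)
    = 0.125 + 0.125 + 0.03125 + 0.03125 + 0.00390625
    = 81/256 = 0.31640625
Since 0.31640625 <= 1, Kraft's inequality IS satisfied.
A prefix code with these lengths CAN exist.

Kraft sum = 0.31640625. Satisfied.


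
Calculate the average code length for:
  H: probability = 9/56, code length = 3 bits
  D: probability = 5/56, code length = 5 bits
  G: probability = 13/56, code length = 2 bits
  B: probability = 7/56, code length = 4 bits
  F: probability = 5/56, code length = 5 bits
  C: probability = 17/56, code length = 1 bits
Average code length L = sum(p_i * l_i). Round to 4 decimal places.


Weighted contributions p_i * l_i:
  H: (9/56) * 3 = 27/56
  D: (5/56) * 5 = 25/56
  G: (13/56) * 2 = 26/56
  B: (7/56) * 4 = 28/56
  F: (5/56) * 5 = 25/56
  C: (17/56) * 1 = 17/56
Sum = (27 + 25 + 26 + 28 + 25 + 17)/56 = 148/56

L = 148/56 = 2.6429 bits/symbol


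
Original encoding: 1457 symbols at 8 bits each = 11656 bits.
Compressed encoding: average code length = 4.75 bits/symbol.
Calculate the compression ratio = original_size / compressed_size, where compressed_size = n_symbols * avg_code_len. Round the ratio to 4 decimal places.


original_size = n_symbols * orig_bits = 1457 * 8 = 11656 bits
compressed_size = n_symbols * avg_code_len = 1457 * 4.75 = 6920.75 bits
ratio = original_size / compressed_size = 11656 / 6920.75 = 1.6842

Compression ratio = 1.6842


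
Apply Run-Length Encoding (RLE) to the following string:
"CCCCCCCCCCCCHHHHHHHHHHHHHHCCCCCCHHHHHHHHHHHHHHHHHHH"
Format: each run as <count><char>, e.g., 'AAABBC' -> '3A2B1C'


Scanning runs left to right:
  i=0: run of 'C' x 12 -> '12C'
  i=12: run of 'H' x 14 -> '14H'
  i=26: run of 'C' x 6 -> '6C'
  i=32: run of 'H' x 19 -> '19H'

RLE = 12C14H6C19H


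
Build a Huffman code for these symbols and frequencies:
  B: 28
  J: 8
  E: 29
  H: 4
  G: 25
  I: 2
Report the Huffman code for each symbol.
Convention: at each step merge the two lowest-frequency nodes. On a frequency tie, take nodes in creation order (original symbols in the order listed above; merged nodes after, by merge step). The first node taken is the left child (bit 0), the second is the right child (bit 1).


Huffman tree construction:
Step 1: Merge I(2) + H(4) = 6
Step 2: Merge (I+H)(6) + J(8) = 14
Step 3: Merge ((I+H)+J)(14) + G(25) = 39
Step 4: Merge B(28) + E(29) = 57
Step 5: Merge (((I+H)+J)+G)(39) + (B+E)(57) = 96
Read each symbol's code off the tree from the root (left child = 0, right child = 1).

Codes:
  B: 10 (length 2)
  J: 001 (length 3)
  E: 11 (length 2)
  H: 0001 (length 4)
  G: 01 (length 2)
  I: 0000 (length 4)
Average code length: 212/96 = 2.2083 bits/symbol


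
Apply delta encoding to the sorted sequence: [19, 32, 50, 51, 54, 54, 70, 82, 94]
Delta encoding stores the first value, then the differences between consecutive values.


First value: 19
Deltas:
  32 - 19 = 13
  50 - 32 = 18
  51 - 50 = 1
  54 - 51 = 3
  54 - 54 = 0
  70 - 54 = 16
  82 - 70 = 12
  94 - 82 = 12


Delta encoded: [19, 13, 18, 1, 3, 0, 16, 12, 12]


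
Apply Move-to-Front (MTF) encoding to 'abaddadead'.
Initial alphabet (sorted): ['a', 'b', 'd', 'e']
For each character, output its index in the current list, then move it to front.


MTF encoding:
'a': index 0 in ['a', 'b', 'd', 'e'] -> ['a', 'b', 'd', 'e']
'b': index 1 in ['a', 'b', 'd', 'e'] -> ['b', 'a', 'd', 'e']
'a': index 1 in ['b', 'a', 'd', 'e'] -> ['a', 'b', 'd', 'e']
'd': index 2 in ['a', 'b', 'd', 'e'] -> ['d', 'a', 'b', 'e']
'd': index 0 in ['d', 'a', 'b', 'e'] -> ['d', 'a', 'b', 'e']
'a': index 1 in ['d', 'a', 'b', 'e'] -> ['a', 'd', 'b', 'e']
'd': index 1 in ['a', 'd', 'b', 'e'] -> ['d', 'a', 'b', 'e']
'e': index 3 in ['d', 'a', 'b', 'e'] -> ['e', 'd', 'a', 'b']
'a': index 2 in ['e', 'd', 'a', 'b'] -> ['a', 'e', 'd', 'b']
'd': index 2 in ['a', 'e', 'd', 'b'] -> ['d', 'a', 'e', 'b']


Output: [0, 1, 1, 2, 0, 1, 1, 3, 2, 2]


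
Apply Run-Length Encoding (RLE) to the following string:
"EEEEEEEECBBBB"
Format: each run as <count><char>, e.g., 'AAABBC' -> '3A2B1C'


Scanning runs left to right:
  i=0: run of 'E' x 8 -> '8E'
  i=8: run of 'C' x 1 -> '1C'
  i=9: run of 'B' x 4 -> '4B'

RLE = 8E1C4B


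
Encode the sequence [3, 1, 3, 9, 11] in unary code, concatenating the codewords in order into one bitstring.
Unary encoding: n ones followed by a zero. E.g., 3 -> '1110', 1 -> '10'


Encode each number as n ones followed by a terminating 0:
  3 -> 1110 (4 bits)
  1 -> 10 (2 bits)
  3 -> 1110 (4 bits)
  9 -> 1111111110 (10 bits)
  11 -> 111111111110 (12 bits)
Total length = 4 + 2 + 4 + 10 + 12 = 32 bits.

Unary([3, 1, 3, 9, 11]) = 11101011101111111110111111111110 (32 bits)


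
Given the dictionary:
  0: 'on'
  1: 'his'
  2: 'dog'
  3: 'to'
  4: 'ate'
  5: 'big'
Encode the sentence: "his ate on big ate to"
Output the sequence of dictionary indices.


Look up each word in the dictionary:
  'his' -> 1
  'ate' -> 4
  'on' -> 0
  'big' -> 5
  'ate' -> 4
  'to' -> 3

Encoded: [1, 4, 0, 5, 4, 3]


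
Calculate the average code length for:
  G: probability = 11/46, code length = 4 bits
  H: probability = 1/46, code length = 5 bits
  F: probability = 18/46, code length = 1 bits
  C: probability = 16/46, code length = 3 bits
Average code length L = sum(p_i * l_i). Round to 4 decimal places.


Weighted contributions p_i * l_i:
  G: (11/46) * 4 = 44/46
  H: (1/46) * 5 = 5/46
  F: (18/46) * 1 = 18/46
  C: (16/46) * 3 = 48/46
Sum = (44 + 5 + 18 + 48)/46 = 115/46

L = 115/46 = 2.5000 bits/symbol


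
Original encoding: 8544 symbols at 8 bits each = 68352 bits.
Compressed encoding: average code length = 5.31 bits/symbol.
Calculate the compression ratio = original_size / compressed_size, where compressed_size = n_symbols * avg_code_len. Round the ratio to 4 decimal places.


original_size = n_symbols * orig_bits = 8544 * 8 = 68352 bits
compressed_size = n_symbols * avg_code_len = 8544 * 5.31 = 45368.64 bits
ratio = original_size / compressed_size = 68352 / 45368.64 = 1.5066

Compression ratio = 1.5066


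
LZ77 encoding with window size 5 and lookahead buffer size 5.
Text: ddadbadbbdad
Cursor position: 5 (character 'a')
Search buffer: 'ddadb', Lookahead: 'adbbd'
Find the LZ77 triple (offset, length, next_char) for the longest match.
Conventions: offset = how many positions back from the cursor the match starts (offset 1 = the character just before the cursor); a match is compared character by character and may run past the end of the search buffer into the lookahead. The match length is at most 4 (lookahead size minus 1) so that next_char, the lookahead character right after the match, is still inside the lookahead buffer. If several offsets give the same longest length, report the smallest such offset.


Try each offset into the search buffer:
  offset=1 (pos 4, char 'b'): match length 0
  offset=2 (pos 3, char 'd'): match length 0
  offset=3 (pos 2, char 'a'): match length 3
  offset=4 (pos 1, char 'd'): match length 0
  offset=5 (pos 0, char 'd'): match length 0
Longest match has length 3 at offset 3.
next_char = character at position 5 + 3 = 8 -> 'b'

Best match: offset=3, length=3 (matching 'adb' starting at position 2)
LZ77 triple: (3, 3, 'b')


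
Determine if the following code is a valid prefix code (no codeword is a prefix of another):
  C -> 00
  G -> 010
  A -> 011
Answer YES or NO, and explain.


Checking each pair (does one codeword prefix another?):
  C='00' vs G='010': no prefix
  C='00' vs A='011': no prefix
  G='010' vs C='00': no prefix
  G='010' vs A='011': no prefix
  A='011' vs C='00': no prefix
  A='011' vs G='010': no prefix
No violation found over all pairs.

YES -- this is a valid prefix code. No codeword is a prefix of any other codeword.


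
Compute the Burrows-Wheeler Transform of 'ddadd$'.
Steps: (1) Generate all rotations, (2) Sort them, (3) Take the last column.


Rotations (sorted):
  0: $ddadd -> last char: d
  1: add$dd -> last char: d
  2: d$ddad -> last char: d
  3: dadd$d -> last char: d
  4: dd$dda -> last char: a
  5: ddadd$ -> last char: $


BWT = dddda$


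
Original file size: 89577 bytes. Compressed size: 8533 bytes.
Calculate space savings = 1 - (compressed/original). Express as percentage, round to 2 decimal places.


ratio = compressed/original = 8533/89577 = 0.095259
savings = 1 - ratio = 1 - 0.095259 = 0.904741
as a percentage: 0.904741 * 100 = 90.47%

Space savings = 1 - 8533/89577 = 90.47%


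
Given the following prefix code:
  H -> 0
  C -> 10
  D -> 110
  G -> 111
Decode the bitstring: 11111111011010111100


Decoding step by step:
Bits 111 -> G
Bits 111 -> G
Bits 110 -> D
Bits 110 -> D
Bits 10 -> C
Bits 111 -> G
Bits 10 -> C
Bits 0 -> H


Decoded message: GGDDCGCH


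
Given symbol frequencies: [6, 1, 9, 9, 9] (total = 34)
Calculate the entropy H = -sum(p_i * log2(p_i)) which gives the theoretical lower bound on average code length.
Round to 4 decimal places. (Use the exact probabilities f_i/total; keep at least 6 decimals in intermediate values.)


Per-symbol terms -p_i * log2(p_i) with p_i = f_i/34:
  p = 6/34 = 0.176471: log2(p) = -2.502500, -p*log2(p) = 0.441618
  p = 1/34 = 0.029412: log2(p) = -5.087463, -p*log2(p) = 0.149631
  p = 9/34 = 0.264706: log2(p) = -1.917538, -p*log2(p) = 0.507584
  p = 9/34 = 0.264706: log2(p) = -1.917538, -p*log2(p) = 0.507584
  p = 9/34 = 0.264706: log2(p) = -1.917538, -p*log2(p) = 0.507584
H = 0.441618 + 0.149631 + 0.507584 + 0.507584 + 0.507584 = 2.114001

H = 2.114 bits/symbol


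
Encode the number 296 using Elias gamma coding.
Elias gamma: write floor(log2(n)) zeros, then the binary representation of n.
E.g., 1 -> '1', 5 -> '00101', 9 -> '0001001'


num_bits = floor(log2(296)) + 1 = 9
leading_zeros = num_bits - 1 = 8
binary(296) = 100101000

Elias gamma(296) = '00000000' + '100101000' = 00000000100101000 (17 bits)


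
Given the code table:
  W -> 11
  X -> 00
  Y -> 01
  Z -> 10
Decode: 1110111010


Decoding:
11 -> W
10 -> Z
11 -> W
10 -> Z
10 -> Z


Result: WZWZZ


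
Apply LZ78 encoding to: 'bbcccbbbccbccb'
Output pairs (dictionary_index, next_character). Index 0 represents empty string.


LZ78 encoding steps:
Dictionary: {0: ''}
Step 1: w='' (idx 0), next='b' -> output (0, 'b'), add 'b' as idx 1
Step 2: w='b' (idx 1), next='c' -> output (1, 'c'), add 'bc' as idx 2
Step 3: w='' (idx 0), next='c' -> output (0, 'c'), add 'c' as idx 3
Step 4: w='c' (idx 3), next='b' -> output (3, 'b'), add 'cb' as idx 4
Step 5: w='b' (idx 1), next='b' -> output (1, 'b'), add 'bb' as idx 5
Step 6: w='c' (idx 3), next='c' -> output (3, 'c'), add 'cc' as idx 6
Step 7: w='bc' (idx 2), next='c' -> output (2, 'c'), add 'bcc' as idx 7
Step 8: w='b' (idx 1), end of input -> output (1, '')


Encoded: [(0, 'b'), (1, 'c'), (0, 'c'), (3, 'b'), (1, 'b'), (3, 'c'), (2, 'c'), (1, '')]


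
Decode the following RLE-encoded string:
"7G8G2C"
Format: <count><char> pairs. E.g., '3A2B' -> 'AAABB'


Expanding each <count><char> pair:
  7G -> 'GGGGGGG'
  8G -> 'GGGGGGGG'
  2C -> 'CC'

Decoded = GGGGGGGGGGGGGGGCC


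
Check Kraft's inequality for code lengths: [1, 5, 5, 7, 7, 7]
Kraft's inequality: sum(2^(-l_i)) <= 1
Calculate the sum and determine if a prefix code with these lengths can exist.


Sum = 2^(-1) + 2^(-5) + 2^(-5) + 2^(-7) + 2^(-7) + 2^(-7)
    = 0.5 + 0.03125 + 0.03125 + 0.0078125 + 0.0078125 + 0.0078125
    = 75/128 = 0.5859375
Since 0.5859375 <= 1, Kraft's inequality IS satisfied.
A prefix code with these lengths CAN exist.

Kraft sum = 0.5859375. Satisfied.


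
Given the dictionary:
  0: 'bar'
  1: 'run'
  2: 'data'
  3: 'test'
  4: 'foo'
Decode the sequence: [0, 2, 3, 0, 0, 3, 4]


Look up each index in the dictionary:
  0 -> 'bar'
  2 -> 'data'
  3 -> 'test'
  0 -> 'bar'
  0 -> 'bar'
  3 -> 'test'
  4 -> 'foo'

Decoded: "bar data test bar bar test foo"


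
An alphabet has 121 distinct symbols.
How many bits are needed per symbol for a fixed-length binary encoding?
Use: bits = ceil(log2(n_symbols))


log2(121) = 6.9189
Bracket: 2^6 = 64 < 121 <= 2^7 = 128
So ceil(log2(121)) = 7

bits = ceil(log2(121)) = ceil(6.9189) = 7 bits


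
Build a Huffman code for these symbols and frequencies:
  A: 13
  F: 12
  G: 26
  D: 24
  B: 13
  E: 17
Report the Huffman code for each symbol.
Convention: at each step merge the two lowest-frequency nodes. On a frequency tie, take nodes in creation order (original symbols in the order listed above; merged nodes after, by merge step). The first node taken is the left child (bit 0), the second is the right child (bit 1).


Huffman tree construction:
Step 1: Merge F(12) + A(13) = 25
Step 2: Merge B(13) + E(17) = 30
Step 3: Merge D(24) + (F+A)(25) = 49
Step 4: Merge G(26) + (B+E)(30) = 56
Step 5: Merge (D+(F+A))(49) + (G+(B+E))(56) = 105
Read each symbol's code off the tree from the root (left child = 0, right child = 1).

Codes:
  A: 011 (length 3)
  F: 010 (length 3)
  G: 10 (length 2)
  D: 00 (length 2)
  B: 110 (length 3)
  E: 111 (length 3)
Average code length: 265/105 = 2.5238 bits/symbol


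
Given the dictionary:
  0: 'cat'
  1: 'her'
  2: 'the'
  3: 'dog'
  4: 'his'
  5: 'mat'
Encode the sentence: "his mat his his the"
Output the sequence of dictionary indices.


Look up each word in the dictionary:
  'his' -> 4
  'mat' -> 5
  'his' -> 4
  'his' -> 4
  'the' -> 2

Encoded: [4, 5, 4, 4, 2]


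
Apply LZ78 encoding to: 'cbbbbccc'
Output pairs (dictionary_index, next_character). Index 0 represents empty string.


LZ78 encoding steps:
Dictionary: {0: ''}
Step 1: w='' (idx 0), next='c' -> output (0, 'c'), add 'c' as idx 1
Step 2: w='' (idx 0), next='b' -> output (0, 'b'), add 'b' as idx 2
Step 3: w='b' (idx 2), next='b' -> output (2, 'b'), add 'bb' as idx 3
Step 4: w='b' (idx 2), next='c' -> output (2, 'c'), add 'bc' as idx 4
Step 5: w='c' (idx 1), next='c' -> output (1, 'c'), add 'cc' as idx 5


Encoded: [(0, 'c'), (0, 'b'), (2, 'b'), (2, 'c'), (1, 'c')]


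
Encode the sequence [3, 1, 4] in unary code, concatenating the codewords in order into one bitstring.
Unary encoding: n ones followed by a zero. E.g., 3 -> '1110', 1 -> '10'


Encode each number as n ones followed by a terminating 0:
  3 -> 1110 (4 bits)
  1 -> 10 (2 bits)
  4 -> 11110 (5 bits)
Total length = 4 + 2 + 5 = 11 bits.

Unary([3, 1, 4]) = 11101011110 (11 bits)


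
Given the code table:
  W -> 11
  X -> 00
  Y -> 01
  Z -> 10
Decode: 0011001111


Decoding:
00 -> X
11 -> W
00 -> X
11 -> W
11 -> W


Result: XWXWW


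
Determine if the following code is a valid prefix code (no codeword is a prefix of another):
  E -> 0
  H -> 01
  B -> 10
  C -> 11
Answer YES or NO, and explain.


Checking each pair (does one codeword prefix another?):
  E='0' vs H='01': prefix -- VIOLATION

NO -- this is NOT a valid prefix code. E (0) is a prefix of H (01).


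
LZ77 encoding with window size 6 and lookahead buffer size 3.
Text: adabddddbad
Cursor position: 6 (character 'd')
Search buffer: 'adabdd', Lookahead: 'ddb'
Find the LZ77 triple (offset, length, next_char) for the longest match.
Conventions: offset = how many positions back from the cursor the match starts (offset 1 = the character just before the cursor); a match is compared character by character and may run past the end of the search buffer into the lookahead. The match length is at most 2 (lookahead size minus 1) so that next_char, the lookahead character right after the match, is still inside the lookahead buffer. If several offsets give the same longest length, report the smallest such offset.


Try each offset into the search buffer:
  offset=1 (pos 5, char 'd'): match length 2
  offset=2 (pos 4, char 'd'): match length 2
  offset=3 (pos 3, char 'b'): match length 0
  offset=4 (pos 2, char 'a'): match length 0
  offset=5 (pos 1, char 'd'): match length 1
  offset=6 (pos 0, char 'a'): match length 0
Longest match has length 2, found at offsets 1, 2; take the smallest, offset 1.
next_char = character at position 6 + 2 = 8 -> 'b'

Best match: offset=1, length=2 (matching 'dd' starting at position 5)
LZ77 triple: (1, 2, 'b')


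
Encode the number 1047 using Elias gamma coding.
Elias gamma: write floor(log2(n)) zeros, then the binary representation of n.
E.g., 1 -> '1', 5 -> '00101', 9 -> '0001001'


num_bits = floor(log2(1047)) + 1 = 11
leading_zeros = num_bits - 1 = 10
binary(1047) = 10000010111

Elias gamma(1047) = '0000000000' + '10000010111' = 000000000010000010111 (21 bits)


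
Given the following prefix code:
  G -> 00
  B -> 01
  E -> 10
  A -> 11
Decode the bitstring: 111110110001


Decoding step by step:
Bits 11 -> A
Bits 11 -> A
Bits 10 -> E
Bits 11 -> A
Bits 00 -> G
Bits 01 -> B


Decoded message: AAEAGB


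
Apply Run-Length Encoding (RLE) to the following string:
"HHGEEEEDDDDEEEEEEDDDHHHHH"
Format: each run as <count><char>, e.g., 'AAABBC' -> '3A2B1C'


Scanning runs left to right:
  i=0: run of 'H' x 2 -> '2H'
  i=2: run of 'G' x 1 -> '1G'
  i=3: run of 'E' x 4 -> '4E'
  i=7: run of 'D' x 4 -> '4D'
  i=11: run of 'E' x 6 -> '6E'
  i=17: run of 'D' x 3 -> '3D'
  i=20: run of 'H' x 5 -> '5H'

RLE = 2H1G4E4D6E3D5H


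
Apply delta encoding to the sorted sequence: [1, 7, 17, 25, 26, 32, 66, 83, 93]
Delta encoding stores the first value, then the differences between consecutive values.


First value: 1
Deltas:
  7 - 1 = 6
  17 - 7 = 10
  25 - 17 = 8
  26 - 25 = 1
  32 - 26 = 6
  66 - 32 = 34
  83 - 66 = 17
  93 - 83 = 10


Delta encoded: [1, 6, 10, 8, 1, 6, 34, 17, 10]


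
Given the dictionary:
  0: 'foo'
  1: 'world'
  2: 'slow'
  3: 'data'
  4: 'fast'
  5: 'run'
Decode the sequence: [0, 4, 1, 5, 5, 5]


Look up each index in the dictionary:
  0 -> 'foo'
  4 -> 'fast'
  1 -> 'world'
  5 -> 'run'
  5 -> 'run'
  5 -> 'run'

Decoded: "foo fast world run run run"


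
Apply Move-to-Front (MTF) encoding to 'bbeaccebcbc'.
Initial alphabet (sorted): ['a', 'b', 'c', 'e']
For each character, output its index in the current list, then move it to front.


MTF encoding:
'b': index 1 in ['a', 'b', 'c', 'e'] -> ['b', 'a', 'c', 'e']
'b': index 0 in ['b', 'a', 'c', 'e'] -> ['b', 'a', 'c', 'e']
'e': index 3 in ['b', 'a', 'c', 'e'] -> ['e', 'b', 'a', 'c']
'a': index 2 in ['e', 'b', 'a', 'c'] -> ['a', 'e', 'b', 'c']
'c': index 3 in ['a', 'e', 'b', 'c'] -> ['c', 'a', 'e', 'b']
'c': index 0 in ['c', 'a', 'e', 'b'] -> ['c', 'a', 'e', 'b']
'e': index 2 in ['c', 'a', 'e', 'b'] -> ['e', 'c', 'a', 'b']
'b': index 3 in ['e', 'c', 'a', 'b'] -> ['b', 'e', 'c', 'a']
'c': index 2 in ['b', 'e', 'c', 'a'] -> ['c', 'b', 'e', 'a']
'b': index 1 in ['c', 'b', 'e', 'a'] -> ['b', 'c', 'e', 'a']
'c': index 1 in ['b', 'c', 'e', 'a'] -> ['c', 'b', 'e', 'a']


Output: [1, 0, 3, 2, 3, 0, 2, 3, 2, 1, 1]


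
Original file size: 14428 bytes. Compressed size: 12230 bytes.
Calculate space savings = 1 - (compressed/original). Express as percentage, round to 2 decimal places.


ratio = compressed/original = 12230/14428 = 0.847657
savings = 1 - ratio = 1 - 0.847657 = 0.152343
as a percentage: 0.152343 * 100 = 15.23%

Space savings = 1 - 12230/14428 = 15.23%


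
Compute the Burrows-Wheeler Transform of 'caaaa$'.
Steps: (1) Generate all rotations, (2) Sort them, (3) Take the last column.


Rotations (sorted):
  0: $caaaa -> last char: a
  1: a$caaa -> last char: a
  2: aa$caa -> last char: a
  3: aaa$ca -> last char: a
  4: aaaa$c -> last char: c
  5: caaaa$ -> last char: $


BWT = aaaac$


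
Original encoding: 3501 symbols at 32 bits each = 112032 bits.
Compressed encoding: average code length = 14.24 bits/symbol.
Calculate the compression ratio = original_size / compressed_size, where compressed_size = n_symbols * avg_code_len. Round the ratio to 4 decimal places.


original_size = n_symbols * orig_bits = 3501 * 32 = 112032 bits
compressed_size = n_symbols * avg_code_len = 3501 * 14.24 = 49854.24 bits
ratio = original_size / compressed_size = 112032 / 49854.24 = 2.2472

Compression ratio = 2.2472


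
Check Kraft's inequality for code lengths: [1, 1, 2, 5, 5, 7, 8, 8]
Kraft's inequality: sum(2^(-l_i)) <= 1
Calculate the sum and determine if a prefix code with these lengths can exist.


Sum = 2^(-1) + 2^(-1) + 2^(-2) + 2^(-5) + 2^(-5) + 2^(-7) + 2^(-8) + 2^(-8)
    = 0.5 + 0.5 + 0.25 + 0.03125 + 0.03125 + 0.0078125 + 0.00390625 + 0.00390625
    = 340/256 = 1.328125
Since 1.328125 > 1, Kraft's inequality is NOT satisfied.
A prefix code with these lengths CANNOT exist.

Kraft sum = 1.328125. Not satisfied.


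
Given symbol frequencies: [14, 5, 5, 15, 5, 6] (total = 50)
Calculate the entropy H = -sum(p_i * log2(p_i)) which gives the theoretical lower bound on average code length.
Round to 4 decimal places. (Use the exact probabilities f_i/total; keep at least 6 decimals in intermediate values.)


Per-symbol terms -p_i * log2(p_i) with p_i = f_i/50:
  p = 14/50 = 0.280000: log2(p) = -1.836501, -p*log2(p) = 0.514220
  p = 5/50 = 0.100000: log2(p) = -3.321928, -p*log2(p) = 0.332193
  p = 5/50 = 0.100000: log2(p) = -3.321928, -p*log2(p) = 0.332193
  p = 15/50 = 0.300000: log2(p) = -1.736966, -p*log2(p) = 0.521090
  p = 5/50 = 0.100000: log2(p) = -3.321928, -p*log2(p) = 0.332193
  p = 6/50 = 0.120000: log2(p) = -3.058894, -p*log2(p) = 0.367067
H = 0.514220 + 0.332193 + 0.332193 + 0.521090 + 0.332193 + 0.367067 = 2.398956

H = 2.399 bits/symbol


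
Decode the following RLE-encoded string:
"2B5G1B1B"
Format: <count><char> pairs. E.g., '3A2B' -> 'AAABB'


Expanding each <count><char> pair:
  2B -> 'BB'
  5G -> 'GGGGG'
  1B -> 'B'
  1B -> 'B'

Decoded = BBGGGGGBB


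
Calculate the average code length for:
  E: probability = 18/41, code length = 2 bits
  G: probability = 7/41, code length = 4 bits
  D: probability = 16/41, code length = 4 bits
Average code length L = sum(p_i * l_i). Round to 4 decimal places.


Weighted contributions p_i * l_i:
  E: (18/41) * 2 = 36/41
  G: (7/41) * 4 = 28/41
  D: (16/41) * 4 = 64/41
Sum = (36 + 28 + 64)/41 = 128/41

L = 128/41 = 3.1220 bits/symbol


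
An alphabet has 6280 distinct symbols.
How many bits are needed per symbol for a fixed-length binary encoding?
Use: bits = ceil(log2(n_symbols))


log2(6280) = 12.6165
Bracket: 2^12 = 4096 < 6280 <= 2^13 = 8192
So ceil(log2(6280)) = 13

bits = ceil(log2(6280)) = ceil(12.6165) = 13 bits
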